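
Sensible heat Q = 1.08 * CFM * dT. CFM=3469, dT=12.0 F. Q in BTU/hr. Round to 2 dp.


Q = 1.08 * 3469 * 12.0 = 44958.24 BTU/hr

44958.24 BTU/hr


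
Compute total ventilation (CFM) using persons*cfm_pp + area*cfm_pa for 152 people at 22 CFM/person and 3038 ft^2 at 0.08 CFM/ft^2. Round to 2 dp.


Total = 152*22 + 3038*0.08 = 3587.04 CFM

3587.04 CFM


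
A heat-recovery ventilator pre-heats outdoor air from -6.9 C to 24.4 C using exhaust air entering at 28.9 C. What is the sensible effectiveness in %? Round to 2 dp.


eff = (24.4-(-6.9))/(28.9-(-6.9))*100 = 87.43 %

87.43 %


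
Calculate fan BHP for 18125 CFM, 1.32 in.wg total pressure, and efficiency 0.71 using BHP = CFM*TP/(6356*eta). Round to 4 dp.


BHP = 18125 * 1.32 / (6356 * 0.71) = 5.3016 hp

5.3016 hp


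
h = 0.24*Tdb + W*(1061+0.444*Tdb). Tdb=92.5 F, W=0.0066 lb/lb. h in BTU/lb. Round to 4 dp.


h = 0.24*92.5 + 0.0066*(1061+0.444*92.5) = 29.4737 BTU/lb

29.4737 BTU/lb


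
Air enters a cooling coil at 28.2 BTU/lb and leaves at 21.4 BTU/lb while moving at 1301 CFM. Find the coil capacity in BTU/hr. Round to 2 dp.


Q = 4.5 * 1301 * (28.2 - 21.4) = 39810.60 BTU/hr

39810.60 BTU/hr


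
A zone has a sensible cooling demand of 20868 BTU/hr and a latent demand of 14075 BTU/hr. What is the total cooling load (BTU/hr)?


Qt = 20868 + 14075 = 34943 BTU/hr

34943 BTU/hr


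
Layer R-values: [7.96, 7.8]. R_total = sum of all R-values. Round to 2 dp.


R_total = 7.96 + 7.8 = 15.76

15.76


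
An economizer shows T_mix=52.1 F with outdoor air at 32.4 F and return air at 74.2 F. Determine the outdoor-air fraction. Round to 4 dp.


frac = (52.1 - 74.2) / (32.4 - 74.2) = 0.5287

0.5287


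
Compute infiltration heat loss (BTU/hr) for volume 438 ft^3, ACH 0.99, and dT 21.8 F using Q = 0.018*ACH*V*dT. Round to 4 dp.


Q = 0.018 * 0.99 * 438 * 21.8 = 170.1525 BTU/hr

170.1525 BTU/hr


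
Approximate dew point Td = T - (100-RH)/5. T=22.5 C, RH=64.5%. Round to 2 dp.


Td = 22.5 - (100-64.5)/5 = 15.40 C

15.40 C


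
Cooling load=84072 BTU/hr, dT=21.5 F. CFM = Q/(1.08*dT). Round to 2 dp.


CFM = 84072 / (1.08 * 21.5) = 3620.67

3620.67 CFM


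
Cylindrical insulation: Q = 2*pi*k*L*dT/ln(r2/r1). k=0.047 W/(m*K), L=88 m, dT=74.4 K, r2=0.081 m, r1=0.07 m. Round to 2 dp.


Q = 2*pi*0.047*88*74.4/ln(0.081/0.07) = 13247.00 W

13247.00 W


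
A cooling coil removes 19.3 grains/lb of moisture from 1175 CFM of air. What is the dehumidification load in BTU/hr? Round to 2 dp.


Q = 0.68 * 1175 * 19.3 = 15420.70 BTU/hr

15420.70 BTU/hr


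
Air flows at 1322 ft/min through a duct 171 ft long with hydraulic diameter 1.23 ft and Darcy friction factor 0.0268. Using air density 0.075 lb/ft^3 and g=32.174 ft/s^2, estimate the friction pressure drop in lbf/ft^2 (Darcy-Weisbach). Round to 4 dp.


v_fps = 1322/60 = 22.0333 ft/s
dp = 0.0268*(171/1.23)*0.075*22.0333^2/(2*32.174) = 2.1082 lbf/ft^2

2.1082 lbf/ft^2


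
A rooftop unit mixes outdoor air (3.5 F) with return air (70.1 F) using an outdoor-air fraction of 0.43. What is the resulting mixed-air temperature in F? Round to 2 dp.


T_mix = 0.43*3.5 + 0.57*70.1 = 41.46 F

41.46 F


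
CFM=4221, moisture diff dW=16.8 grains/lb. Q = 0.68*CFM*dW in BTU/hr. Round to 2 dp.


Q = 0.68 * 4221 * 16.8 = 48220.70 BTU/hr

48220.70 BTU/hr


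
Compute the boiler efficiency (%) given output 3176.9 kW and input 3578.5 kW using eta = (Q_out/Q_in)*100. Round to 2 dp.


eta = (3176.9/3578.5)*100 = 88.78 %

88.78 %


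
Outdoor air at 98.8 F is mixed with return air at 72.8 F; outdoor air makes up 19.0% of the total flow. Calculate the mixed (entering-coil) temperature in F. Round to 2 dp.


T_mix = 72.8 + (19.0/100)*(98.8-72.8) = 77.74 F

77.74 F


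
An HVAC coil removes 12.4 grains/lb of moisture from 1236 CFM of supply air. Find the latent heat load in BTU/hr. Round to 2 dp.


Q = 0.68 * 1236 * 12.4 = 10421.95 BTU/hr

10421.95 BTU/hr


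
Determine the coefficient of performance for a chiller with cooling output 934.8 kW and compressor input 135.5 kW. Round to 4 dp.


COP = 934.8 / 135.5 = 6.8989

6.8989


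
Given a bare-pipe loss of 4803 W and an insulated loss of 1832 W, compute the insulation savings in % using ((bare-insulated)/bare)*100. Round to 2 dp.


Savings = ((4803-1832)/4803)*100 = 61.86 %

61.86 %


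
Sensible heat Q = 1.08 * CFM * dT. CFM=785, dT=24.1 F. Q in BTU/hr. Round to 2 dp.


Q = 1.08 * 785 * 24.1 = 20431.98 BTU/hr

20431.98 BTU/hr


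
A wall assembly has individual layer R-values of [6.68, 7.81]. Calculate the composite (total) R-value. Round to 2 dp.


R_total = 6.68 + 7.81 = 14.49

14.49


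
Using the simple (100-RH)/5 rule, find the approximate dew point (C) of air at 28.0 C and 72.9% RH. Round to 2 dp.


Td = 28.0 - (100-72.9)/5 = 22.58 C

22.58 C


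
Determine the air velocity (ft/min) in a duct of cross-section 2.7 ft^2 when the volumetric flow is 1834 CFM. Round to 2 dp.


V = 1834 / 2.7 = 679.26 ft/min

679.26 ft/min


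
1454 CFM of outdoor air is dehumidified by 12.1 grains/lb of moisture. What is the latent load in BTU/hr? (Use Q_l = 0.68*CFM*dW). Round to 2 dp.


Q = 0.68 * 1454 * 12.1 = 11963.51 BTU/hr

11963.51 BTU/hr


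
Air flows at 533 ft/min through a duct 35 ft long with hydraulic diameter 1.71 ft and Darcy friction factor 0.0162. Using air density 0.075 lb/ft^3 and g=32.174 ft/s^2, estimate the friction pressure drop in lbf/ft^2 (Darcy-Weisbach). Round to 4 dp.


v_fps = 533/60 = 8.8833 ft/s
dp = 0.0162*(35/1.71)*0.075*8.8833^2/(2*32.174) = 0.0305 lbf/ft^2

0.0305 lbf/ft^2


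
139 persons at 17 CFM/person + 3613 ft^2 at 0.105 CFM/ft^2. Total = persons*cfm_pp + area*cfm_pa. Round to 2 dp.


Total = 139*17 + 3613*0.105 = 2742.37 CFM

2742.37 CFM


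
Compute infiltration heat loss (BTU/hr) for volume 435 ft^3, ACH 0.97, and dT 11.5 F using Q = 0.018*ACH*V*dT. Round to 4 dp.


Q = 0.018 * 0.97 * 435 * 11.5 = 87.3437 BTU/hr

87.3437 BTU/hr


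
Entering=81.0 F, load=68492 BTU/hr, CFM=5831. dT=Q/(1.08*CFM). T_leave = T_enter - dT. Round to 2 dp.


dT = 68492/(1.08*5831) = 10.8761
T_leave = 81.0 - 10.8761 = 70.12 F

70.12 F


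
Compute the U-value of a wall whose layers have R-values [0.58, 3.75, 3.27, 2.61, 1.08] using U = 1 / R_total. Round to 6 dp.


R_total = 0.58 + 3.75 + 3.27 + 2.61 + 1.08 = 11.29
U = 1/11.29 = 0.088574

0.088574


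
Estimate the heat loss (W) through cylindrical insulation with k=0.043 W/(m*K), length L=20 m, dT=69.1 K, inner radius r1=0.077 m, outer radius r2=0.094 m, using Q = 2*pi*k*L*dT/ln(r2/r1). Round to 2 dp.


Q = 2*pi*0.043*20*69.1/ln(0.094/0.077) = 1871.70 W

1871.70 W


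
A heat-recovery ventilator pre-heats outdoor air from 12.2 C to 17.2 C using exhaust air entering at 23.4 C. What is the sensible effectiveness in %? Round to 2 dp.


eff = (17.2-12.2)/(23.4-12.2)*100 = 44.64 %

44.64 %


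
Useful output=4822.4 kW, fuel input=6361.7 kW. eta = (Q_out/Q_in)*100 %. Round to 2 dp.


eta = (4822.4/6361.7)*100 = 75.80 %

75.80 %


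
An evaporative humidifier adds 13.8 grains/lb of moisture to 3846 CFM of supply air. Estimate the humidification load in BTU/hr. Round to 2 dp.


Q = 0.68 * 3846 * 13.8 = 36090.86 BTU/hr

36090.86 BTU/hr


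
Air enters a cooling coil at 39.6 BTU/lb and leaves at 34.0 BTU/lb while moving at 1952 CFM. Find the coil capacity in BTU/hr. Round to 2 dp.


Q = 4.5 * 1952 * (39.6 - 34.0) = 49190.40 BTU/hr

49190.40 BTU/hr


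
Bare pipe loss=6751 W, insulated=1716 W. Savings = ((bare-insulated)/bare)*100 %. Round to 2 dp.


Savings = ((6751-1716)/6751)*100 = 74.58 %

74.58 %


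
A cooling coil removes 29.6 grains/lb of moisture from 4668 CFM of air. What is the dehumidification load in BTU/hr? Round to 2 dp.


Q = 0.68 * 4668 * 29.6 = 93957.50 BTU/hr

93957.50 BTU/hr


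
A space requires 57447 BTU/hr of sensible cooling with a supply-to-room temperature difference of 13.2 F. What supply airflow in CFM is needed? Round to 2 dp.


CFM = 57447 / (1.08 * 13.2) = 4029.67

4029.67 CFM


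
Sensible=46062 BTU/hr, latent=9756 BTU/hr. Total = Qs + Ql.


Qt = 46062 + 9756 = 55818 BTU/hr

55818 BTU/hr


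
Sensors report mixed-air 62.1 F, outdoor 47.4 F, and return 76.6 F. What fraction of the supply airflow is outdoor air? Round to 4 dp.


frac = (62.1 - 76.6) / (47.4 - 76.6) = 0.4966

0.4966


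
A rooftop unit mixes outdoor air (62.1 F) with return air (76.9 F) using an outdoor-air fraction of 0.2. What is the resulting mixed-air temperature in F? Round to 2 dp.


T_mix = 0.2*62.1 + 0.8*76.9 = 73.94 F

73.94 F


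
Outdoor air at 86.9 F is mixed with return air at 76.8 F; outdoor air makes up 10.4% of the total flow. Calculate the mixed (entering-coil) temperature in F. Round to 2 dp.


T_mix = 76.8 + (10.4/100)*(86.9-76.8) = 77.85 F

77.85 F


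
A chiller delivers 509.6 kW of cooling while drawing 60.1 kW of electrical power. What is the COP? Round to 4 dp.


COP = 509.6 / 60.1 = 8.4792

8.4792


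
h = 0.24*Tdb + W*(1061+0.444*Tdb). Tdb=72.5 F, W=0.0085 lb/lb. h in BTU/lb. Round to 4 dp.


h = 0.24*72.5 + 0.0085*(1061+0.444*72.5) = 26.6921 BTU/lb

26.6921 BTU/lb


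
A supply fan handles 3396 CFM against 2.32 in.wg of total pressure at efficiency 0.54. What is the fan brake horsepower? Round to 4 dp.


BHP = 3396 * 2.32 / (6356 * 0.54) = 2.2955 hp

2.2955 hp


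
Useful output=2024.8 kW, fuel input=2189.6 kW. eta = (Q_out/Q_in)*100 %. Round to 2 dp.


eta = (2024.8/2189.6)*100 = 92.47 %

92.47 %


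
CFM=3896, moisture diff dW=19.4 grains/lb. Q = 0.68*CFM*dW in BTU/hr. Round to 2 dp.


Q = 0.68 * 3896 * 19.4 = 51396.03 BTU/hr

51396.03 BTU/hr


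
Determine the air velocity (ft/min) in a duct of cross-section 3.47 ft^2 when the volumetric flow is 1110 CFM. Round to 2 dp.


V = 1110 / 3.47 = 319.88 ft/min

319.88 ft/min


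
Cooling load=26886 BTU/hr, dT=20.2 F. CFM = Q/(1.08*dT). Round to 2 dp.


CFM = 26886 / (1.08 * 20.2) = 1232.40

1232.40 CFM


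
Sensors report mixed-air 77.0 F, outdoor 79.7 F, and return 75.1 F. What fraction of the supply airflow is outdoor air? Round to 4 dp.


frac = (77.0 - 75.1) / (79.7 - 75.1) = 0.4130

0.4130


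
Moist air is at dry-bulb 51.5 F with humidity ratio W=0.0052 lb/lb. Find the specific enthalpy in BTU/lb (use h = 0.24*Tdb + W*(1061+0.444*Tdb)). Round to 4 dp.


h = 0.24*51.5 + 0.0052*(1061+0.444*51.5) = 17.9961 BTU/lb

17.9961 BTU/lb


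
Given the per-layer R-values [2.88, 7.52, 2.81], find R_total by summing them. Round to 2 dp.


R_total = 2.88 + 7.52 + 2.81 = 13.21

13.21


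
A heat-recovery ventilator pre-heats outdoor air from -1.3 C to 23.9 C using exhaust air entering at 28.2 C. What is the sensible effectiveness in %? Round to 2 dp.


eff = (23.9-(-1.3))/(28.2-(-1.3))*100 = 85.42 %

85.42 %


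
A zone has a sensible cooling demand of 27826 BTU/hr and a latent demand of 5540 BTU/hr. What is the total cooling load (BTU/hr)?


Qt = 27826 + 5540 = 33366 BTU/hr

33366 BTU/hr


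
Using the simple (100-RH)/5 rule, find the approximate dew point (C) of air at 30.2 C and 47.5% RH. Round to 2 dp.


Td = 30.2 - (100-47.5)/5 = 19.70 C

19.70 C


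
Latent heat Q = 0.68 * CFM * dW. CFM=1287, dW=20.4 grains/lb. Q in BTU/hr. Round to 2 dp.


Q = 0.68 * 1287 * 20.4 = 17853.26 BTU/hr

17853.26 BTU/hr


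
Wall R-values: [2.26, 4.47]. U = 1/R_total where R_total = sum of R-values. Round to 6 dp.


R_total = 2.26 + 4.47 = 6.73
U = 1/6.73 = 0.148588

0.148588


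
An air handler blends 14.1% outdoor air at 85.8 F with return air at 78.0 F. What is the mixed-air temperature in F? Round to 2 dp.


T_mix = 78.0 + (14.1/100)*(85.8-78.0) = 79.10 F

79.10 F


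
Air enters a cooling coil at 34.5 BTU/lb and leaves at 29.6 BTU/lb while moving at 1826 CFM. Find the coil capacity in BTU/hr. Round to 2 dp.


Q = 4.5 * 1826 * (34.5 - 29.6) = 40263.30 BTU/hr

40263.30 BTU/hr


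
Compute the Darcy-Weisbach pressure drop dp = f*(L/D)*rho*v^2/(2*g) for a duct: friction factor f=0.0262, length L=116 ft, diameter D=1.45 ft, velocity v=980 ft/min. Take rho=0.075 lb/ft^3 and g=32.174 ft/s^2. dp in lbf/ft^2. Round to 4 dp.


v_fps = 980/60 = 16.3333 ft/s
dp = 0.0262*(116/1.45)*0.075*16.3333^2/(2*32.174) = 0.6517 lbf/ft^2

0.6517 lbf/ft^2


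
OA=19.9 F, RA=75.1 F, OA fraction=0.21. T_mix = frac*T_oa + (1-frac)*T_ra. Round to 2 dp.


T_mix = 0.21*19.9 + 0.79*75.1 = 63.51 F

63.51 F


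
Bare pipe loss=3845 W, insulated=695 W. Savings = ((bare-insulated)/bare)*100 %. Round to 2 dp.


Savings = ((3845-695)/3845)*100 = 81.92 %

81.92 %


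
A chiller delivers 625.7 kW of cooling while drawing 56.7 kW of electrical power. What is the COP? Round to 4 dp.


COP = 625.7 / 56.7 = 11.0353

11.0353


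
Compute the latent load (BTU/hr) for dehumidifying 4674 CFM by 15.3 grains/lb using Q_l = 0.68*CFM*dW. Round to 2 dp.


Q = 0.68 * 4674 * 15.3 = 48628.30 BTU/hr

48628.30 BTU/hr


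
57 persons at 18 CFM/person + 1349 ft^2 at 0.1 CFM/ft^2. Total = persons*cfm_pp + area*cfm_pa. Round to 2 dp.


Total = 57*18 + 1349*0.1 = 1160.90 CFM

1160.90 CFM


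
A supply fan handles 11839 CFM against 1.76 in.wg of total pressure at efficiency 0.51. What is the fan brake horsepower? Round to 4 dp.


BHP = 11839 * 1.76 / (6356 * 0.51) = 6.4280 hp

6.4280 hp


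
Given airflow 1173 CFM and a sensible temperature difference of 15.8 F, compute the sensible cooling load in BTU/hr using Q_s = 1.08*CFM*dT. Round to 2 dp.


Q = 1.08 * 1173 * 15.8 = 20016.07 BTU/hr

20016.07 BTU/hr


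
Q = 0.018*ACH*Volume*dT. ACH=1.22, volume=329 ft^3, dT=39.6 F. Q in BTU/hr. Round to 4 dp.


Q = 0.018 * 1.22 * 329 * 39.6 = 286.1037 BTU/hr

286.1037 BTU/hr


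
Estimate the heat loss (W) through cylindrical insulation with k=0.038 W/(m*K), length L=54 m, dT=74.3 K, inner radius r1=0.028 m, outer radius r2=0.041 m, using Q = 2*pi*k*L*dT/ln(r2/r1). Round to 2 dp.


Q = 2*pi*0.038*54*74.3/ln(0.041/0.028) = 2511.90 W

2511.90 W


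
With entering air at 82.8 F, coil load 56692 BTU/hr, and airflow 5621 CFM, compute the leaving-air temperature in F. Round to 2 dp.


dT = 56692/(1.08*5621) = 9.3387
T_leave = 82.8 - 9.3387 = 73.46 F

73.46 F


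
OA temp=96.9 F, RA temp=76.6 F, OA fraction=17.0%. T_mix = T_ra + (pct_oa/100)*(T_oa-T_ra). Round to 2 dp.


T_mix = 76.6 + (17.0/100)*(96.9-76.6) = 80.05 F

80.05 F


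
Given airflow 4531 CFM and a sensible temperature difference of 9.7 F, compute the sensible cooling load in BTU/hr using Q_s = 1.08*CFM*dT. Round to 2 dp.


Q = 1.08 * 4531 * 9.7 = 47466.76 BTU/hr

47466.76 BTU/hr


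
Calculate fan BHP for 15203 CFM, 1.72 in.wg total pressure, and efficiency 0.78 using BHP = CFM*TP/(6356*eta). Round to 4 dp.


BHP = 15203 * 1.72 / (6356 * 0.78) = 5.2745 hp

5.2745 hp


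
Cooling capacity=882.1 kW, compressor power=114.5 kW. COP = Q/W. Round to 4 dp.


COP = 882.1 / 114.5 = 7.7039

7.7039


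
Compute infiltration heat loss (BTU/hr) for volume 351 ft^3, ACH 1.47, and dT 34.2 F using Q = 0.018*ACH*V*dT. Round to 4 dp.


Q = 0.018 * 1.47 * 351 * 34.2 = 317.6311 BTU/hr

317.6311 BTU/hr


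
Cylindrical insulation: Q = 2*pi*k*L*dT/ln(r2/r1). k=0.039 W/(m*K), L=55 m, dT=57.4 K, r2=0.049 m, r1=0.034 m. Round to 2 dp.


Q = 2*pi*0.039*55*57.4/ln(0.049/0.034) = 2116.80 W

2116.80 W


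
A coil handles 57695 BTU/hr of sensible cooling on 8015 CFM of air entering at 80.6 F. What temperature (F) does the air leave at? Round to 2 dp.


dT = 57695/(1.08*8015) = 6.6652
T_leave = 80.6 - 6.6652 = 73.93 F

73.93 F


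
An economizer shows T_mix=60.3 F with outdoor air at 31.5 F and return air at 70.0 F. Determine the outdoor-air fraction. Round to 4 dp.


frac = (60.3 - 70.0) / (31.5 - 70.0) = 0.2519

0.2519


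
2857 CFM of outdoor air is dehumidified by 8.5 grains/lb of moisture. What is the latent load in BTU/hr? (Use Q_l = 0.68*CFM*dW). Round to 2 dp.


Q = 0.68 * 2857 * 8.5 = 16513.46 BTU/hr

16513.46 BTU/hr


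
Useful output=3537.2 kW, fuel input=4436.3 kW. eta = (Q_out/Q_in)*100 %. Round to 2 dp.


eta = (3537.2/4436.3)*100 = 79.73 %

79.73 %


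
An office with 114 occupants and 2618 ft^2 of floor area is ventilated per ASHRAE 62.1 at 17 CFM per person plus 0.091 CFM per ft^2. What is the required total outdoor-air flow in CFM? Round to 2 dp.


Total = 114*17 + 2618*0.091 = 2176.24 CFM

2176.24 CFM


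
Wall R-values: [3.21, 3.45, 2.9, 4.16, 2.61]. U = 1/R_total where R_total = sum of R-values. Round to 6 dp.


R_total = 3.21 + 3.45 + 2.9 + 4.16 + 2.61 = 16.33
U = 1/16.33 = 0.061237

0.061237


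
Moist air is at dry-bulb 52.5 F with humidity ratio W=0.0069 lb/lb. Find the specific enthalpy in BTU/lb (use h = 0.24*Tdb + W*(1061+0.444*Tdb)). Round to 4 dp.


h = 0.24*52.5 + 0.0069*(1061+0.444*52.5) = 20.0817 BTU/lb

20.0817 BTU/lb


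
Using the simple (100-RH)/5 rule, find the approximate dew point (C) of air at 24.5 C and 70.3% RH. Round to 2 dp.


Td = 24.5 - (100-70.3)/5 = 18.56 C

18.56 C


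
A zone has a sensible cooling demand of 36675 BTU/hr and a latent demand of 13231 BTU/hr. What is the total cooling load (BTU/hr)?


Qt = 36675 + 13231 = 49906 BTU/hr

49906 BTU/hr


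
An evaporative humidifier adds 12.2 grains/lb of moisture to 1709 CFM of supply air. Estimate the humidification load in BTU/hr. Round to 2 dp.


Q = 0.68 * 1709 * 12.2 = 14177.86 BTU/hr

14177.86 BTU/hr


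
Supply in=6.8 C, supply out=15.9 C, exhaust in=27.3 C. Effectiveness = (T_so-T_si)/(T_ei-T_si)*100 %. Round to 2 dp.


eff = (15.9-6.8)/(27.3-6.8)*100 = 44.39 %

44.39 %


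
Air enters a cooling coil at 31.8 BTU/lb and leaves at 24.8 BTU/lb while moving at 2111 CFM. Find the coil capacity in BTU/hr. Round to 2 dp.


Q = 4.5 * 2111 * (31.8 - 24.8) = 66496.50 BTU/hr

66496.50 BTU/hr


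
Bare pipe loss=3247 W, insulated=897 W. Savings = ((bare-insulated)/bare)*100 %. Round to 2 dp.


Savings = ((3247-897)/3247)*100 = 72.37 %

72.37 %


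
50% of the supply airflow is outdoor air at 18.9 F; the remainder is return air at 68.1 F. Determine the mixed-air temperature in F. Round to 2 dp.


T_mix = 0.5*18.9 + 0.5*68.1 = 43.50 F

43.50 F


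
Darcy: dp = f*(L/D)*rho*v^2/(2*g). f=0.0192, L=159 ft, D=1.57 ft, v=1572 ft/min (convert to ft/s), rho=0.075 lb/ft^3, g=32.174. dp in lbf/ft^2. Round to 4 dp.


v_fps = 1572/60 = 26.2 ft/s
dp = 0.0192*(159/1.57)*0.075*26.2^2/(2*32.174) = 1.5557 lbf/ft^2

1.5557 lbf/ft^2


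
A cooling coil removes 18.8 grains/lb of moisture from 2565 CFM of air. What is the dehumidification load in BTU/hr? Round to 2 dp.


Q = 0.68 * 2565 * 18.8 = 32790.96 BTU/hr

32790.96 BTU/hr


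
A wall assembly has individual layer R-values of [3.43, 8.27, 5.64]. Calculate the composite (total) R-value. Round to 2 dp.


R_total = 3.43 + 8.27 + 5.64 = 17.34

17.34


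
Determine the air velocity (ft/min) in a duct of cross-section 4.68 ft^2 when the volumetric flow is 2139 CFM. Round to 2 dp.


V = 2139 / 4.68 = 457.05 ft/min

457.05 ft/min


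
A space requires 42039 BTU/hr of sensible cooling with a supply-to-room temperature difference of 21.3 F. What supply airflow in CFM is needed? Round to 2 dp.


CFM = 42039 / (1.08 * 21.3) = 1827.46

1827.46 CFM


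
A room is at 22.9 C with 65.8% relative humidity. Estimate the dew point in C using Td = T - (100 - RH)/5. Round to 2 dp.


Td = 22.9 - (100-65.8)/5 = 16.06 C

16.06 C


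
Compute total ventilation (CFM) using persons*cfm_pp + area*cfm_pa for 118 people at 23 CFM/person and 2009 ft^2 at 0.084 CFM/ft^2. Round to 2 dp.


Total = 118*23 + 2009*0.084 = 2882.76 CFM

2882.76 CFM


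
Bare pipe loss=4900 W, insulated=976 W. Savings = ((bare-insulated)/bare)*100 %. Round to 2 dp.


Savings = ((4900-976)/4900)*100 = 80.08 %

80.08 %


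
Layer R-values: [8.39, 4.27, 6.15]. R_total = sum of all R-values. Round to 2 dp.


R_total = 8.39 + 4.27 + 6.15 = 18.81

18.81


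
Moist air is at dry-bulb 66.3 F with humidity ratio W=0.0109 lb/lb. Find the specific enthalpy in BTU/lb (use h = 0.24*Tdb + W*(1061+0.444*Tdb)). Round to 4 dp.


h = 0.24*66.3 + 0.0109*(1061+0.444*66.3) = 27.7978 BTU/lb

27.7978 BTU/lb


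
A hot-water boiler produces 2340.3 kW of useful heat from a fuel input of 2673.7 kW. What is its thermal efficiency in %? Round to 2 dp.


eta = (2340.3/2673.7)*100 = 87.53 %

87.53 %


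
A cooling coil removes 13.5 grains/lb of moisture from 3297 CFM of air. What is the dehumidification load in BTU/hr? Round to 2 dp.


Q = 0.68 * 3297 * 13.5 = 30266.46 BTU/hr

30266.46 BTU/hr


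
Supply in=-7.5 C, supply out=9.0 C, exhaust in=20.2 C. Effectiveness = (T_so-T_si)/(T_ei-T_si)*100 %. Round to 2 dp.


eff = (9.0-(-7.5))/(20.2-(-7.5))*100 = 59.57 %

59.57 %


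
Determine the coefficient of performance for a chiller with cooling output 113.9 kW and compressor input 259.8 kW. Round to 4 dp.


COP = 113.9 / 259.8 = 0.4384

0.4384


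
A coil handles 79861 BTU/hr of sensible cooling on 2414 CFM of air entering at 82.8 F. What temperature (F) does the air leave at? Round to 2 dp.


dT = 79861/(1.08*2414) = 30.6319
T_leave = 82.8 - 30.6319 = 52.17 F

52.17 F


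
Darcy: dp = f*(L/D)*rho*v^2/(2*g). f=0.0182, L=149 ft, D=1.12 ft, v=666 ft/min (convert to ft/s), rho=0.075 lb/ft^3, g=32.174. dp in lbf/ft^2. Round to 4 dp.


v_fps = 666/60 = 11.1 ft/s
dp = 0.0182*(149/1.12)*0.075*11.1^2/(2*32.174) = 0.3477 lbf/ft^2

0.3477 lbf/ft^2


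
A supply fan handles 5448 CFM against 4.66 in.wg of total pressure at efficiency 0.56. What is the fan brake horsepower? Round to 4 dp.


BHP = 5448 * 4.66 / (6356 * 0.56) = 7.1327 hp

7.1327 hp


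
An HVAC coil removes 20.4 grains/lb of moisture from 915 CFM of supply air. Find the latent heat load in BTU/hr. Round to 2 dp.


Q = 0.68 * 915 * 20.4 = 12692.88 BTU/hr

12692.88 BTU/hr


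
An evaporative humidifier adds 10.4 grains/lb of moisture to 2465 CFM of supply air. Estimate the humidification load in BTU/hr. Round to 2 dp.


Q = 0.68 * 2465 * 10.4 = 17432.48 BTU/hr

17432.48 BTU/hr


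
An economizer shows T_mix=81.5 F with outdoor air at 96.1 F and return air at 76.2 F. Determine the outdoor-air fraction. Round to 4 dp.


frac = (81.5 - 76.2) / (96.1 - 76.2) = 0.2663

0.2663


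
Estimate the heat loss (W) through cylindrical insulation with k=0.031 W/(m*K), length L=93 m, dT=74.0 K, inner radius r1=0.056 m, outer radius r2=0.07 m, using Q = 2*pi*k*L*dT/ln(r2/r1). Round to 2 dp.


Q = 2*pi*0.031*93*74.0/ln(0.07/0.056) = 6007.20 W

6007.20 W


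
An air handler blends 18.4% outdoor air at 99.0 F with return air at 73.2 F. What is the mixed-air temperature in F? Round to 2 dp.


T_mix = 73.2 + (18.4/100)*(99.0-73.2) = 77.95 F

77.95 F


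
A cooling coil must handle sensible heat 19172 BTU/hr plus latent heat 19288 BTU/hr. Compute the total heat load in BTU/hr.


Qt = 19172 + 19288 = 38460 BTU/hr

38460 BTU/hr


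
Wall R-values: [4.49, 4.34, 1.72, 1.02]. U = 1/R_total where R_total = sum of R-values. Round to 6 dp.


R_total = 4.49 + 4.34 + 1.72 + 1.02 = 11.57
U = 1/11.57 = 0.086430

0.086430


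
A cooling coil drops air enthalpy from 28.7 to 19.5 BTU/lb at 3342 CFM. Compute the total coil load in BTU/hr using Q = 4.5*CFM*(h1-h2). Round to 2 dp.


Q = 4.5 * 3342 * (28.7 - 19.5) = 138358.80 BTU/hr

138358.80 BTU/hr


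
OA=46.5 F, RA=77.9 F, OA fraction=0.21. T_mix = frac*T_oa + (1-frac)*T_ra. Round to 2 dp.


T_mix = 0.21*46.5 + 0.79*77.9 = 71.31 F

71.31 F


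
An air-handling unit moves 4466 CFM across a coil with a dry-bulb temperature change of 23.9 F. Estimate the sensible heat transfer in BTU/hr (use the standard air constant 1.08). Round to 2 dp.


Q = 1.08 * 4466 * 23.9 = 115276.39 BTU/hr

115276.39 BTU/hr


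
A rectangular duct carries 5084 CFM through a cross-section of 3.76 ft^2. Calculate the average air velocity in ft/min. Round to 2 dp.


V = 5084 / 3.76 = 1352.13 ft/min

1352.13 ft/min


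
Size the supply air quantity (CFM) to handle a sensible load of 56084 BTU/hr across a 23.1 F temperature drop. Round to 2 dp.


CFM = 56084 / (1.08 * 23.1) = 2248.04

2248.04 CFM


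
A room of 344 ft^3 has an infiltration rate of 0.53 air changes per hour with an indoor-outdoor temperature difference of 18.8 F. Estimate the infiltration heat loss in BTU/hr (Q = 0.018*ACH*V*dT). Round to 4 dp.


Q = 0.018 * 0.53 * 344 * 18.8 = 61.6971 BTU/hr

61.6971 BTU/hr


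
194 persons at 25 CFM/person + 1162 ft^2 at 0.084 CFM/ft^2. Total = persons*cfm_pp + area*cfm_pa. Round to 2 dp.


Total = 194*25 + 1162*0.084 = 4947.61 CFM

4947.61 CFM


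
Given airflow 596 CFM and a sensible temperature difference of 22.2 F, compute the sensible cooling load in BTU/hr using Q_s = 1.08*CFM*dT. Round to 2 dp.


Q = 1.08 * 596 * 22.2 = 14289.70 BTU/hr

14289.70 BTU/hr


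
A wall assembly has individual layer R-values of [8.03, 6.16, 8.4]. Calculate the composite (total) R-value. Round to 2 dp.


R_total = 8.03 + 6.16 + 8.4 = 22.59

22.59


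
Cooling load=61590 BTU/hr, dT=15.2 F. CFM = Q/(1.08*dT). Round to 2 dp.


CFM = 61590 / (1.08 * 15.2) = 3751.83

3751.83 CFM


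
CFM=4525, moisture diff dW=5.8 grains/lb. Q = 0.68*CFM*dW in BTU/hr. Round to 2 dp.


Q = 0.68 * 4525 * 5.8 = 17846.60 BTU/hr

17846.60 BTU/hr


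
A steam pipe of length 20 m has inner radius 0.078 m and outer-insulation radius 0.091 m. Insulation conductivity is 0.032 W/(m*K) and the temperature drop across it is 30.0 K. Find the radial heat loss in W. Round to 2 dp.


Q = 2*pi*0.032*20*30.0/ln(0.091/0.078) = 782.59 W

782.59 W


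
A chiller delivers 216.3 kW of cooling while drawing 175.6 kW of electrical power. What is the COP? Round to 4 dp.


COP = 216.3 / 175.6 = 1.2318

1.2318


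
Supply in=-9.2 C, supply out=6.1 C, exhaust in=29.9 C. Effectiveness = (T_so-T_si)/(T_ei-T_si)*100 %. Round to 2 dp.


eff = (6.1-(-9.2))/(29.9-(-9.2))*100 = 39.13 %

39.13 %


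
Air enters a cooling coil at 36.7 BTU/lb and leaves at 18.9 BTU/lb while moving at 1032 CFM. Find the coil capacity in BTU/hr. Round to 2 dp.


Q = 4.5 * 1032 * (36.7 - 18.9) = 82663.20 BTU/hr

82663.20 BTU/hr


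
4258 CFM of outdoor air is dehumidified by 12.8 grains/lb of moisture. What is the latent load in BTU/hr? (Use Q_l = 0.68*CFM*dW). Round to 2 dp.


Q = 0.68 * 4258 * 12.8 = 37061.63 BTU/hr

37061.63 BTU/hr


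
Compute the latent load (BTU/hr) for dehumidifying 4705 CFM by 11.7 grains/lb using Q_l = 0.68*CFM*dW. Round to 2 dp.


Q = 0.68 * 4705 * 11.7 = 37432.98 BTU/hr

37432.98 BTU/hr


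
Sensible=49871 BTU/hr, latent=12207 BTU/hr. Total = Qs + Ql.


Qt = 49871 + 12207 = 62078 BTU/hr

62078 BTU/hr


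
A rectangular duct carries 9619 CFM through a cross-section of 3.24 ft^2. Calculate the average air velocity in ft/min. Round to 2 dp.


V = 9619 / 3.24 = 2968.83 ft/min

2968.83 ft/min


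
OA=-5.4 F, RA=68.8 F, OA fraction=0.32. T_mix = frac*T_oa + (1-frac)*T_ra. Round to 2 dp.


T_mix = 0.32*(-5.4) + 0.68*68.8 = 45.06 F

45.06 F


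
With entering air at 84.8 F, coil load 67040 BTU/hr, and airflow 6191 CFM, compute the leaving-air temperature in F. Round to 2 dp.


dT = 67040/(1.08*6191) = 10.0265
T_leave = 84.8 - 10.0265 = 74.77 F

74.77 F


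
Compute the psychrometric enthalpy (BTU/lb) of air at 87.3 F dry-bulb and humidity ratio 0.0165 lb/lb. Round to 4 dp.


h = 0.24*87.3 + 0.0165*(1061+0.444*87.3) = 39.0981 BTU/lb

39.0981 BTU/lb


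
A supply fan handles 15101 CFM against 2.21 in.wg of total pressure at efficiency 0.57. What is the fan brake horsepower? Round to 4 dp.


BHP = 15101 * 2.21 / (6356 * 0.57) = 9.2117 hp

9.2117 hp


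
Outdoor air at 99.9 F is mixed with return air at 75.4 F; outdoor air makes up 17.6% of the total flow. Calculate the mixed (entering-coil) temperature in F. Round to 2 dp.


T_mix = 75.4 + (17.6/100)*(99.9-75.4) = 79.71 F

79.71 F


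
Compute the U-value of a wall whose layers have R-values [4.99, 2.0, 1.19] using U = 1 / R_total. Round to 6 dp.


R_total = 4.99 + 2.0 + 1.19 = 8.18
U = 1/8.18 = 0.122249

0.122249


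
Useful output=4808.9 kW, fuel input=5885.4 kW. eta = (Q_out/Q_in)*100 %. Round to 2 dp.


eta = (4808.9/5885.4)*100 = 81.71 %

81.71 %


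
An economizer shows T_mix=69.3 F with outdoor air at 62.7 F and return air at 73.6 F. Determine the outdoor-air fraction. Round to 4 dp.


frac = (69.3 - 73.6) / (62.7 - 73.6) = 0.3945

0.3945


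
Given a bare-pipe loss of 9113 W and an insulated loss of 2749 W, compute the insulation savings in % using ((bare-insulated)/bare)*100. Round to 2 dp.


Savings = ((9113-2749)/9113)*100 = 69.83 %

69.83 %


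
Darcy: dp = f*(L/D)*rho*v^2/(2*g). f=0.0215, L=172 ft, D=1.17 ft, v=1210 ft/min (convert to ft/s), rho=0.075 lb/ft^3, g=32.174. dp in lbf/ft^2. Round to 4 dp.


v_fps = 1210/60 = 20.1667 ft/s
dp = 0.0215*(172/1.17)*0.075*20.1667^2/(2*32.174) = 1.4982 lbf/ft^2

1.4982 lbf/ft^2


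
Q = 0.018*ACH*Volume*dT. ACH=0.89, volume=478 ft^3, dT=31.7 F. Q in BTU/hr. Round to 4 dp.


Q = 0.018 * 0.89 * 478 * 31.7 = 242.7447 BTU/hr

242.7447 BTU/hr


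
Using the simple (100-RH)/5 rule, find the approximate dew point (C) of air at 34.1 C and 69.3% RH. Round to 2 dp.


Td = 34.1 - (100-69.3)/5 = 27.96 C

27.96 C


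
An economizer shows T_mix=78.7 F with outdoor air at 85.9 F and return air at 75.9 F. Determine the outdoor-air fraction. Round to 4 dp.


frac = (78.7 - 75.9) / (85.9 - 75.9) = 0.2800

0.2800


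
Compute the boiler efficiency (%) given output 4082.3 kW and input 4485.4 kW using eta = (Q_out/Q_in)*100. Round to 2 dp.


eta = (4082.3/4485.4)*100 = 91.01 %

91.01 %


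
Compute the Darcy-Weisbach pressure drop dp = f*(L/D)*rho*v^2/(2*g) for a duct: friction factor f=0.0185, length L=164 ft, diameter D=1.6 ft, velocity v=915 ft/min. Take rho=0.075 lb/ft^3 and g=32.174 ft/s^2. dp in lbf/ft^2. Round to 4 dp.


v_fps = 915/60 = 15.25 ft/s
dp = 0.0185*(164/1.6)*0.075*15.25^2/(2*32.174) = 0.5140 lbf/ft^2

0.5140 lbf/ft^2


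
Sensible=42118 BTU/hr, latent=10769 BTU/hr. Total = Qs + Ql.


Qt = 42118 + 10769 = 52887 BTU/hr

52887 BTU/hr


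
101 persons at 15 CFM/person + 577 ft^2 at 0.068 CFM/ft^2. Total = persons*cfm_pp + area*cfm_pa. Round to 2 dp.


Total = 101*15 + 577*0.068 = 1554.24 CFM

1554.24 CFM


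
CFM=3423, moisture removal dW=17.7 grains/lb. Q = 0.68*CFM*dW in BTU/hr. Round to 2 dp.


Q = 0.68 * 3423 * 17.7 = 41199.23 BTU/hr

41199.23 BTU/hr


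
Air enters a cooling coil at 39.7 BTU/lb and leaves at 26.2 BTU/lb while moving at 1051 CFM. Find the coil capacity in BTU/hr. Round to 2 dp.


Q = 4.5 * 1051 * (39.7 - 26.2) = 63848.25 BTU/hr

63848.25 BTU/hr


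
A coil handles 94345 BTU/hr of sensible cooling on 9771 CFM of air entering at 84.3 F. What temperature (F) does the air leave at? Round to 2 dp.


dT = 94345/(1.08*9771) = 8.9404
T_leave = 84.3 - 8.9404 = 75.36 F

75.36 F


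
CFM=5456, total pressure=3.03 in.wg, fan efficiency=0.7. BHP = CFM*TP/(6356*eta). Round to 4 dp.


BHP = 5456 * 3.03 / (6356 * 0.7) = 3.7157 hp

3.7157 hp


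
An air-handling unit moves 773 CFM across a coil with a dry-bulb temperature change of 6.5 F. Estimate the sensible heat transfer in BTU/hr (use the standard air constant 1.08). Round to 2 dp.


Q = 1.08 * 773 * 6.5 = 5426.46 BTU/hr

5426.46 BTU/hr


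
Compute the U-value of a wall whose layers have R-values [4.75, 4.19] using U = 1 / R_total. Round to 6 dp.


R_total = 4.75 + 4.19 = 8.94
U = 1/8.94 = 0.111857

0.111857


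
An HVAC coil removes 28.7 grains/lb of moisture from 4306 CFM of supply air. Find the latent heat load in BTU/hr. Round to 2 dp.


Q = 0.68 * 4306 * 28.7 = 84035.90 BTU/hr

84035.90 BTU/hr


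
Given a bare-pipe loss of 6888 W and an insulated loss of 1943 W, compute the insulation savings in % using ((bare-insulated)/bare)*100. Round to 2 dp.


Savings = ((6888-1943)/6888)*100 = 71.79 %

71.79 %


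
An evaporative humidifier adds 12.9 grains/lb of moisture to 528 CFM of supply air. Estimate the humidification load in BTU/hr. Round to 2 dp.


Q = 0.68 * 528 * 12.9 = 4631.62 BTU/hr

4631.62 BTU/hr


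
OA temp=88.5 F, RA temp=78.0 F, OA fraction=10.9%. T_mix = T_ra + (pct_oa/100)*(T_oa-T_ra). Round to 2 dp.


T_mix = 78.0 + (10.9/100)*(88.5-78.0) = 79.14 F

79.14 F


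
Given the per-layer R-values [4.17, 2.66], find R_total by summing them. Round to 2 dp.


R_total = 4.17 + 2.66 = 6.83

6.83


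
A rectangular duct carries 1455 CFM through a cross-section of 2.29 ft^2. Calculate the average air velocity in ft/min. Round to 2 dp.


V = 1455 / 2.29 = 635.37 ft/min

635.37 ft/min


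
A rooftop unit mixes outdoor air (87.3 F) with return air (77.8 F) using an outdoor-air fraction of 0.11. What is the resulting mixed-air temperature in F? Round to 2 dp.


T_mix = 0.11*87.3 + 0.89*77.8 = 78.85 F

78.85 F


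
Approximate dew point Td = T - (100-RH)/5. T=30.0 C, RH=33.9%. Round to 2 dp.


Td = 30.0 - (100-33.9)/5 = 16.78 C

16.78 C


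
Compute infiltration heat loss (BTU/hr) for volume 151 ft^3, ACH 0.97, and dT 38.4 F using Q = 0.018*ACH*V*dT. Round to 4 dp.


Q = 0.018 * 0.97 * 151 * 38.4 = 101.2401 BTU/hr

101.2401 BTU/hr


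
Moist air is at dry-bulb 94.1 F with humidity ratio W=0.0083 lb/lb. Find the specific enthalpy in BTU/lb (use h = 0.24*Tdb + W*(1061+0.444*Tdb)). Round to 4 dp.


h = 0.24*94.1 + 0.0083*(1061+0.444*94.1) = 31.7371 BTU/lb

31.7371 BTU/lb


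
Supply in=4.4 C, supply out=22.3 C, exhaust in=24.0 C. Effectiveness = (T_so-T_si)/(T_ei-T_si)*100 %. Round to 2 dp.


eff = (22.3-4.4)/(24.0-4.4)*100 = 91.33 %

91.33 %


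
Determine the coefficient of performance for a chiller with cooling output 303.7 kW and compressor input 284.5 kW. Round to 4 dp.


COP = 303.7 / 284.5 = 1.0675

1.0675


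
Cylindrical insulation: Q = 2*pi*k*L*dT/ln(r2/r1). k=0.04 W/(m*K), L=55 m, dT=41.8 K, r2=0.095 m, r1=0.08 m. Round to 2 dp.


Q = 2*pi*0.04*55*41.8/ln(0.095/0.08) = 3362.24 W

3362.24 W


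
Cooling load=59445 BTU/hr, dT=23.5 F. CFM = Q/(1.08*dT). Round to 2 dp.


CFM = 59445 / (1.08 * 23.5) = 2342.20

2342.20 CFM


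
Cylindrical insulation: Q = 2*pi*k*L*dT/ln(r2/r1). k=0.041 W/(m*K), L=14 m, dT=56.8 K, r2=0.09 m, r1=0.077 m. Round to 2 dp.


Q = 2*pi*0.041*14*56.8/ln(0.09/0.077) = 1313.12 W

1313.12 W


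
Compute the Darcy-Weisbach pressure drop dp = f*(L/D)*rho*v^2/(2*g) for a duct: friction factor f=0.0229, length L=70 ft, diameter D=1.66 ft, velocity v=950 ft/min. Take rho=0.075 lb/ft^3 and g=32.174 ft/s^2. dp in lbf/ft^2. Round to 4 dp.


v_fps = 950/60 = 15.8333 ft/s
dp = 0.0229*(70/1.66)*0.075*15.8333^2/(2*32.174) = 0.2822 lbf/ft^2

0.2822 lbf/ft^2


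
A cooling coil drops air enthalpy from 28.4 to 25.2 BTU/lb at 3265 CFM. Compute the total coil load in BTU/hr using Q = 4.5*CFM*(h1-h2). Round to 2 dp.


Q = 4.5 * 3265 * (28.4 - 25.2) = 47016.00 BTU/hr

47016.00 BTU/hr


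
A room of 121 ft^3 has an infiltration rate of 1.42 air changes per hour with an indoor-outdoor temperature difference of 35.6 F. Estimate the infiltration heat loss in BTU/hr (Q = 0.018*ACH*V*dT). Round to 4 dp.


Q = 0.018 * 1.42 * 121 * 35.6 = 110.1023 BTU/hr

110.1023 BTU/hr


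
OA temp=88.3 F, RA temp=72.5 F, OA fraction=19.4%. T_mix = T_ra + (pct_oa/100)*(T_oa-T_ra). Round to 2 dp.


T_mix = 72.5 + (19.4/100)*(88.3-72.5) = 75.57 F

75.57 F


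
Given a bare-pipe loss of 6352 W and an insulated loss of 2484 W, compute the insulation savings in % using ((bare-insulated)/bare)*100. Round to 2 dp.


Savings = ((6352-2484)/6352)*100 = 60.89 %

60.89 %


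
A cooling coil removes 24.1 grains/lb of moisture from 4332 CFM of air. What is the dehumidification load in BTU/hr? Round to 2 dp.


Q = 0.68 * 4332 * 24.1 = 70992.82 BTU/hr

70992.82 BTU/hr


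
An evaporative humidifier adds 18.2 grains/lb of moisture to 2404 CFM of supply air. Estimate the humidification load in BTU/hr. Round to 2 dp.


Q = 0.68 * 2404 * 18.2 = 29751.90 BTU/hr

29751.90 BTU/hr


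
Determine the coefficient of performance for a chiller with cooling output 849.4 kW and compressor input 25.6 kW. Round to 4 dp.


COP = 849.4 / 25.6 = 33.1797

33.1797


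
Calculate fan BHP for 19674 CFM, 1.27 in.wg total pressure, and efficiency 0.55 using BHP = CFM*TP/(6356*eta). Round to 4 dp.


BHP = 19674 * 1.27 / (6356 * 0.55) = 7.1474 hp

7.1474 hp


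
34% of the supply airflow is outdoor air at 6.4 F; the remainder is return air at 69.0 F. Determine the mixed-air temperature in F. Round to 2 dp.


T_mix = 0.34*6.4 + 0.66*69.0 = 47.72 F

47.72 F


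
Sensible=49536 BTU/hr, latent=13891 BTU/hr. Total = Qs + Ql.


Qt = 49536 + 13891 = 63427 BTU/hr

63427 BTU/hr


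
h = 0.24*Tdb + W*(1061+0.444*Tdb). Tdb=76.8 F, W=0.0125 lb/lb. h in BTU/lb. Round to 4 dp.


h = 0.24*76.8 + 0.0125*(1061+0.444*76.8) = 32.1207 BTU/lb

32.1207 BTU/lb


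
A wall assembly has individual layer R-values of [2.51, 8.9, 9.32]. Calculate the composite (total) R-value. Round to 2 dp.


R_total = 2.51 + 8.9 + 9.32 = 20.73

20.73


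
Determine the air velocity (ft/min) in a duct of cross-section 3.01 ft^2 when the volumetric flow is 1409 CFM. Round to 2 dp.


V = 1409 / 3.01 = 468.11 ft/min

468.11 ft/min


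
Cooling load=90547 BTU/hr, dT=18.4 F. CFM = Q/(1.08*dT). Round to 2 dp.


CFM = 90547 / (1.08 * 18.4) = 4556.51

4556.51 CFM


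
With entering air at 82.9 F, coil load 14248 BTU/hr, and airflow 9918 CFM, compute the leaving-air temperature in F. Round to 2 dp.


dT = 14248/(1.08*9918) = 1.3302
T_leave = 82.9 - 1.3302 = 81.57 F

81.57 F


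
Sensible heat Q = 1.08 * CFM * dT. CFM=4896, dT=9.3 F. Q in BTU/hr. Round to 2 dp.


Q = 1.08 * 4896 * 9.3 = 49175.42 BTU/hr

49175.42 BTU/hr


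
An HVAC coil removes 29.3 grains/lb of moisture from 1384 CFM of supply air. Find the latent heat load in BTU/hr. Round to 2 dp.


Q = 0.68 * 1384 * 29.3 = 27574.82 BTU/hr

27574.82 BTU/hr


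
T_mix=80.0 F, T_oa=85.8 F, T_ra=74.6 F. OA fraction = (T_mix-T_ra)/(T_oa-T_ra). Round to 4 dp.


frac = (80.0 - 74.6) / (85.8 - 74.6) = 0.4821

0.4821


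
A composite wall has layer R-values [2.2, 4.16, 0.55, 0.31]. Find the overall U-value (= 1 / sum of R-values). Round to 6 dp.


R_total = 2.2 + 4.16 + 0.55 + 0.31 = 7.22
U = 1/7.22 = 0.138504

0.138504


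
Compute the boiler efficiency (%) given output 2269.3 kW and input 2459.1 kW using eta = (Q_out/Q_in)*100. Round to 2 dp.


eta = (2269.3/2459.1)*100 = 92.28 %

92.28 %


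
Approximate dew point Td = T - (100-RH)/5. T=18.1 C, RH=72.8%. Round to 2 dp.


Td = 18.1 - (100-72.8)/5 = 12.66 C

12.66 C


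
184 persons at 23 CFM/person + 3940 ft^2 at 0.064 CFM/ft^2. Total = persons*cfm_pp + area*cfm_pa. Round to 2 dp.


Total = 184*23 + 3940*0.064 = 4484.16 CFM

4484.16 CFM


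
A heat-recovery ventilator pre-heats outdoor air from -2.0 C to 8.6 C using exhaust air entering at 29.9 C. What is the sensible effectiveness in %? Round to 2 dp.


eff = (8.6-(-2.0))/(29.9-(-2.0))*100 = 33.23 %

33.23 %


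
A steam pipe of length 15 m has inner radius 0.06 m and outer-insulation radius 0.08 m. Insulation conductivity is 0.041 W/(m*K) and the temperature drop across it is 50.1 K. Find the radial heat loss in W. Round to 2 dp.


Q = 2*pi*0.041*15*50.1/ln(0.08/0.06) = 672.95 W

672.95 W
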